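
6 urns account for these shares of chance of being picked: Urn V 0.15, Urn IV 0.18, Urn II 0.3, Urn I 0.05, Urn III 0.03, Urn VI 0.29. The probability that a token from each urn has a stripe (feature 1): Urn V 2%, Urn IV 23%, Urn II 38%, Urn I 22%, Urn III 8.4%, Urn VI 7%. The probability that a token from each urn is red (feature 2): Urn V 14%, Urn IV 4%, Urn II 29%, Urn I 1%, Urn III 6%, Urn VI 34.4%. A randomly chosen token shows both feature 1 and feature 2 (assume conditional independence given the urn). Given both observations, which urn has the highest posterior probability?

Urn II

By Bayes' rule, posterior ∝ prior × likelihood:
  Urn V: 0.15 × 0.02 × 0.14 = 0.00042
  Urn IV: 0.18 × 0.23 × 0.04 = 0.001656
  Urn II: 0.3 × 0.38 × 0.29 = 0.03306
  Urn I: 0.05 × 0.22 × 0.01 = 0.00011
  Urn III: 0.03 × 0.084 × 0.06 = 0.0001512
  Urn VI: 0.29 × 0.07 × 0.344 = 0.0069832
Total = 0.0423804.
Largest term belongs to Urn II, so Urn II is most probable.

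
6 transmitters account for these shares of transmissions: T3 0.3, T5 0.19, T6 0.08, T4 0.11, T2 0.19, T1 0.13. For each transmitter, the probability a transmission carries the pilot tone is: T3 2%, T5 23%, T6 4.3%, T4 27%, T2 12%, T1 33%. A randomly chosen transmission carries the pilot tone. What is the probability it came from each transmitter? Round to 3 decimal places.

T3 0.040, T5 0.294, T6 0.023, T4 0.200, T2 0.153, T1 0.289

Unnormalized posteriors (prior × likelihood):
  T3: 0.3 × 0.02 = 0.006
  T5: 0.19 × 0.23 = 0.0437
  T6: 0.08 × 0.043 = 0.00344
  T4: 0.11 × 0.27 = 0.0297
  T2: 0.19 × 0.12 = 0.0228
  T1: 0.13 × 0.33 = 0.0429
Total = 0.14854.
P(T3 | pilot) = 0.006/0.14854 ≈ 0.040
P(T5 | pilot) = 0.0437/0.14854 ≈ 0.294
P(T6 | pilot) = 0.00344/0.14854 ≈ 0.023
P(T4 | pilot) = 0.0297/0.14854 ≈ 0.200
P(T2 | pilot) = 0.0228/0.14854 ≈ 0.153
P(T1 | pilot) = 0.0429/0.14854 ≈ 0.289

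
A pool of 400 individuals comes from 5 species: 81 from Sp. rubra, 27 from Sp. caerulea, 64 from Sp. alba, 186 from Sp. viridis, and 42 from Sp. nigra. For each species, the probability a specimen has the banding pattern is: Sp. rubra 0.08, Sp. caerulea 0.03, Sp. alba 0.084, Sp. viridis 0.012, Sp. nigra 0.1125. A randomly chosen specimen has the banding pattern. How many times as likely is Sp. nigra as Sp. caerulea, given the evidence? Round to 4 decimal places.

Unnormalized posteriors (prior × likelihood):
  Sp. rubra: 0.2025 × 0.08 = 0.0162
  Sp. caerulea: 0.0675 × 0.03 = 0.002025
  Sp. alba: 0.16 × 0.084 = 0.01344
  Sp. viridis: 0.465 × 0.012 = 0.00558
  Sp. nigra: 0.105 × 0.1125 = 0.0118125
Sum = 0.0490575.
The ratio is 0.0118125 / 0.002025 (the normalizer cancels) = 5.8333.

5.8333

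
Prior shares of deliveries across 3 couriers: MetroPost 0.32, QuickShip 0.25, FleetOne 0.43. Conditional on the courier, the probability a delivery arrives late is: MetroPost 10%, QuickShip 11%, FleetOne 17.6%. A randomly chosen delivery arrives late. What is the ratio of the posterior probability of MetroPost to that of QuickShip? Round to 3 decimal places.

By Bayes' rule, posterior ∝ prior × likelihood:
  MetroPost: 0.32 × 0.1 = 0.032
  QuickShip: 0.25 × 0.11 = 0.0275
  FleetOne: 0.43 × 0.176 = 0.07568
Normalizing constant = 0.13518.
The ratio is 0.032 / 0.0275 (the normalizer cancels) = 1.164.

1.164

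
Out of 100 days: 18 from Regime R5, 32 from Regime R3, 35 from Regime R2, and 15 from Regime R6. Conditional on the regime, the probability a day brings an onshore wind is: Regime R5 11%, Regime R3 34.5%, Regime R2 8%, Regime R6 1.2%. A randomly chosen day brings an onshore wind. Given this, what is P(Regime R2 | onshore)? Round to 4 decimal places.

0.1750

Prior × likelihood for each hypothesis:
  Regime R5: 0.18 × 0.11 = 0.0198
  Regime R3: 0.32 × 0.345 = 0.1104
  Regime R2: 0.35 × 0.08 = 0.028
  Regime R6: 0.15 × 0.012 = 0.0018
Total = 0.16.
P(Regime R2 | evidence) = 0.028 / 0.16 ≈ 0.1750.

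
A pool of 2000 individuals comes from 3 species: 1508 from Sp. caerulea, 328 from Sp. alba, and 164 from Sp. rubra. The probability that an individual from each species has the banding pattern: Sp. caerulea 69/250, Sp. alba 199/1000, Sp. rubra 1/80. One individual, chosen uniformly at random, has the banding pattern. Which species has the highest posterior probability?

Prior × likelihood for each hypothesis:
  Sp. caerulea: 0.754 × 0.276 = 0.208104
  Sp. alba: 0.164 × 0.199 = 0.032636
  Sp. rubra: 0.082 × 0.0125 = 0.001025
Total = 0.241765.
Largest term belongs to Sp. caerulea, so Sp. caerulea is most probable.

Sp. caerulea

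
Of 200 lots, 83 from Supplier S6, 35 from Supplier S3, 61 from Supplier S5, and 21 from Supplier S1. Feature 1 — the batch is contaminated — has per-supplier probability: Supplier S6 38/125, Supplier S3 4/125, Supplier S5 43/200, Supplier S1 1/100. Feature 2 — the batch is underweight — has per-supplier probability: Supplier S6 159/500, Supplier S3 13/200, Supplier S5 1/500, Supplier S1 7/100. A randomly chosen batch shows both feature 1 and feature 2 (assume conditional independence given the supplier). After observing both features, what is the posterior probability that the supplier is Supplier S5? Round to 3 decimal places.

0.003

By Bayes' rule, posterior ∝ prior × likelihood:
  Supplier S6: 0.415 × 0.304 × 0.318 = 0.04011888
  Supplier S3: 0.175 × 0.032 × 0.065 = 0.000364
  Supplier S5: 0.305 × 0.215 × 0.002 = 0.00013115
  Supplier S1: 0.105 × 0.01 × 0.07 = 0.0000735
Sum = 0.04068753.
P(Supplier S5 | evidence) = 0.00013115 / 0.04068753 ≈ 0.003.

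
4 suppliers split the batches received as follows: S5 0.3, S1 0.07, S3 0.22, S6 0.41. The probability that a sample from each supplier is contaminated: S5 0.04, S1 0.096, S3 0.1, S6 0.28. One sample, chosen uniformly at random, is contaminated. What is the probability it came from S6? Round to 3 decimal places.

0.738

By Bayes' rule, posterior ∝ prior × likelihood:
  S5: 0.3 × 0.04 = 0.012
  S1: 0.07 × 0.096 = 0.00672
  S3: 0.22 × 0.1 = 0.022
  S6: 0.41 × 0.28 = 0.1148
Normalizing constant = 0.15552.
P(S6 | evidence) = 0.1148 / 0.15552 ≈ 0.738.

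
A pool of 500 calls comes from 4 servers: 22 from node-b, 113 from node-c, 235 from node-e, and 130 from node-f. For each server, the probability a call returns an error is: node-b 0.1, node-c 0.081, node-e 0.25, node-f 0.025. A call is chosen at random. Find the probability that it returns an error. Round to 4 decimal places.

Unnormalized posteriors (prior × likelihood):
  node-b: 0.044 × 0.1 = 0.0044
  node-c: 0.226 × 0.081 = 0.018306
  node-e: 0.47 × 0.25 = 0.1175
  node-f: 0.26 × 0.025 = 0.0065
P(error) = 0.0044 + 0.018306 + 0.1175 + 0.0065 = 0.146706 → 0.1467.

0.1467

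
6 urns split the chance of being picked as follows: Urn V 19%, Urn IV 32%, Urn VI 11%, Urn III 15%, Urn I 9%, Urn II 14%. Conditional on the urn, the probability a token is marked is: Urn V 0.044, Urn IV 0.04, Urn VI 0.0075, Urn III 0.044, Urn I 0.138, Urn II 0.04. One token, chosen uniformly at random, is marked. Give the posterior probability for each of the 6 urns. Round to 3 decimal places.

Urn V 0.179, Urn IV 0.275, Urn VI 0.018, Urn III 0.142, Urn I 0.266, Urn II 0.120

Unnormalized posteriors (prior × likelihood):
  Urn V: 0.19 × 0.044 = 0.00836
  Urn IV: 0.32 × 0.04 = 0.0128
  Urn VI: 0.11 × 0.0075 = 0.000825
  Urn III: 0.15 × 0.044 = 0.0066
  Urn I: 0.09 × 0.138 = 0.01242
  Urn II: 0.14 × 0.04 = 0.0056
Normalizing constant = 0.046605.
P(Urn V | marked) = 0.00836/0.046605 ≈ 0.179
P(Urn IV | marked) = 0.0128/0.046605 ≈ 0.275
P(Urn VI | marked) = 0.000825/0.046605 ≈ 0.018
P(Urn III | marked) = 0.0066/0.046605 ≈ 0.142
P(Urn I | marked) = 0.01242/0.046605 ≈ 0.266
P(Urn II | marked) = 0.0056/0.046605 ≈ 0.120
(Check: 0.179+0.275+0.018+0.142+0.266+0.120 = 1.000.)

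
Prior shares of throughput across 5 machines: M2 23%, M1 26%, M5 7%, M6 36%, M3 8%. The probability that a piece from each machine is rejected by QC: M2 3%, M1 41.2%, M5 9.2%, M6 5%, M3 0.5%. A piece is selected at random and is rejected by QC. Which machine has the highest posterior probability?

Compute prior × likelihood for every hypothesis:
  M2: 0.23 × 0.03 = 0.0069
  M1: 0.26 × 0.412 = 0.10712
  M5: 0.07 × 0.092 = 0.00644
  M6: 0.36 × 0.05 = 0.018
  M3: 0.08 × 0.005 = 0.0004
Sum = 0.13886.
Largest term belongs to M1, so M1 is most probable.

M1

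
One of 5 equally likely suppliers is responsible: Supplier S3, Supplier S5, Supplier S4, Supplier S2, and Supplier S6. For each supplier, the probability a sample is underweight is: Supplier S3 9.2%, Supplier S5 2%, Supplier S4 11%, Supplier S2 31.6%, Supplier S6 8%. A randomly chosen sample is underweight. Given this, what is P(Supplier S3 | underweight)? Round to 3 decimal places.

0.149

Since the prior is uniform, the posterior is proportional to the likelihood:
  Supplier S3: 0.092
  Supplier S5: 0.02
  Supplier S4: 0.11
  Supplier S2: 0.316
  Supplier S6: 0.08
Sum = 0.618.
P(Supplier S3 | evidence) = 0.092 / 0.618 ≈ 0.149.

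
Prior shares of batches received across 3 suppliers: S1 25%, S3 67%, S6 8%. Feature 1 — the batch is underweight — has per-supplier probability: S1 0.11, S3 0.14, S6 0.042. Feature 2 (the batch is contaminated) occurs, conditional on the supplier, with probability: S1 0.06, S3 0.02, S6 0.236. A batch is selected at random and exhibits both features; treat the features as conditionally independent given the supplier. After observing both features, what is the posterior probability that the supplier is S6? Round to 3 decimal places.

By Bayes' rule, posterior ∝ prior × likelihood:
  S1: 0.25 × 0.11 × 0.06 = 0.00165
  S3: 0.67 × 0.14 × 0.02 = 0.001876
  S6: 0.08 × 0.042 × 0.236 = 0.00079296
Total = 0.00431896.
P(S6 | evidence) = 0.00079296 / 0.00431896 ≈ 0.184.

0.184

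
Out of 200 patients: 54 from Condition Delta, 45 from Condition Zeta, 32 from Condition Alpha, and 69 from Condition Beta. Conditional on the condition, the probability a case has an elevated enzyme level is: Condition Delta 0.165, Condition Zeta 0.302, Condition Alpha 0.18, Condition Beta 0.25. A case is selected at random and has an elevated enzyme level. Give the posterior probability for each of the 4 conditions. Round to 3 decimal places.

Condition Delta 0.196, Condition Zeta 0.299, Condition Alpha 0.127, Condition Beta 0.379

Unnormalized posteriors (prior × likelihood):
  Condition Delta: 0.27 × 0.165 = 0.04455
  Condition Zeta: 0.225 × 0.302 = 0.06795
  Condition Alpha: 0.16 × 0.18 = 0.0288
  Condition Beta: 0.345 × 0.25 = 0.08625
Total = 0.22755.
P(Condition Delta | elevated) = 0.04455/0.22755 ≈ 0.196
P(Condition Zeta | elevated) = 0.06795/0.22755 ≈ 0.299
P(Condition Alpha | elevated) = 0.0288/0.22755 ≈ 0.127
P(Condition Beta | elevated) = 0.08625/0.22755 ≈ 0.379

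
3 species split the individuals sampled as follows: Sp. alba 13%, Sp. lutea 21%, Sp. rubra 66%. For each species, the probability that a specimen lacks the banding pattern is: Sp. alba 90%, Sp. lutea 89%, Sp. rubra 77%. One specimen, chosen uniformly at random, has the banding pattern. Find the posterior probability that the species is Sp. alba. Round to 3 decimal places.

Taking complements, P(banded | each) = Sp. alba 0.1, Sp. lutea 0.11, Sp. rubra 0.23.
Prior × likelihood for each hypothesis:
  Sp. alba: 0.13 × 0.1 = 0.013
  Sp. lutea: 0.21 × 0.11 = 0.0231
  Sp. rubra: 0.66 × 0.23 = 0.1518
Total = 0.1879.
P(Sp. alba | evidence) = 0.013 / 0.1879 ≈ 0.069.

0.069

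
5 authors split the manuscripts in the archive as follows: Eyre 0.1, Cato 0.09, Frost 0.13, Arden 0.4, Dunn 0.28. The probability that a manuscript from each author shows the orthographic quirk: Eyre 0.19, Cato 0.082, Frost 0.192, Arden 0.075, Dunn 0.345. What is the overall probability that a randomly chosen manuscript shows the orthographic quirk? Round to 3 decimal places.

0.178

By Bayes' rule, posterior ∝ prior × likelihood:
  Eyre: 0.1 × 0.19 = 0.019
  Cato: 0.09 × 0.082 = 0.00738
  Frost: 0.13 × 0.192 = 0.02496
  Arden: 0.4 × 0.075 = 0.03
  Dunn: 0.28 × 0.345 = 0.0966
P(quirk) = 0.019 + 0.00738 + 0.02496 + 0.03 + 0.0966 = 0.17794 → 0.178.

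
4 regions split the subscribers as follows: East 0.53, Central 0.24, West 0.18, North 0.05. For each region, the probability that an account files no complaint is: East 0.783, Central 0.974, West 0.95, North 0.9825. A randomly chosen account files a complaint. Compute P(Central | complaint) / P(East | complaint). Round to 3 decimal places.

Taking complements, P(complaint | each) = East 0.217, Central 0.026, West 0.05, North 0.0175.
Compute prior × likelihood for every hypothesis:
  East: 0.53 × 0.217 = 0.11501
  Central: 0.24 × 0.026 = 0.00624
  West: 0.18 × 0.05 = 0.009
  North: 0.05 × 0.0175 = 0.000875
Sum = 0.131125.
The ratio is 0.00624 / 0.11501 (the normalizer cancels) = 0.054.

0.054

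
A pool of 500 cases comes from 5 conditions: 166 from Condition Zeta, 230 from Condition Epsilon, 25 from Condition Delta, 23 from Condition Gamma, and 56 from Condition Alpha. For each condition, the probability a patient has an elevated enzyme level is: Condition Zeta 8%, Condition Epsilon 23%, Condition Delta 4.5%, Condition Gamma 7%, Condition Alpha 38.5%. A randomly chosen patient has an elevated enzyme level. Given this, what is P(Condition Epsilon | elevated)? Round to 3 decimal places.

Prior × likelihood for each hypothesis:
  Condition Zeta: 0.332 × 0.08 = 0.02656
  Condition Epsilon: 0.46 × 0.23 = 0.1058
  Condition Delta: 0.05 × 0.045 = 0.00225
  Condition Gamma: 0.046 × 0.07 = 0.00322
  Condition Alpha: 0.112 × 0.385 = 0.04312
Normalizing constant = 0.18095.
P(Condition Epsilon | evidence) = 0.1058 / 0.18095 ≈ 0.585.

0.585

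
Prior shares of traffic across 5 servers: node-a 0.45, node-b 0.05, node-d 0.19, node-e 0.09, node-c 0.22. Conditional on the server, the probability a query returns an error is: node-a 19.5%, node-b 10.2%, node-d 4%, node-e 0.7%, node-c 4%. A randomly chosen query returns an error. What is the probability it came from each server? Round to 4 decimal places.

node-a 0.7986, node-b 0.0464, node-d 0.0692, node-e 0.0057, node-c 0.0801

Compute prior × likelihood for every hypothesis:
  node-a: 0.45 × 0.195 = 0.08775
  node-b: 0.05 × 0.102 = 0.0051
  node-d: 0.19 × 0.04 = 0.0076
  node-e: 0.09 × 0.007 = 0.00063
  node-c: 0.22 × 0.04 = 0.0088
Total = 0.10988.
P(node-a | error) = 0.08775/0.10988 ≈ 0.7986
P(node-b | error) = 0.0051/0.10988 ≈ 0.0464
P(node-d | error) = 0.0076/0.10988 ≈ 0.0692
P(node-e | error) = 0.00063/0.10988 ≈ 0.0057
P(node-c | error) = 0.0088/0.10988 ≈ 0.0801
(Check: 0.7986+0.0464+0.0692+0.0057+0.0801 = 1.0000.)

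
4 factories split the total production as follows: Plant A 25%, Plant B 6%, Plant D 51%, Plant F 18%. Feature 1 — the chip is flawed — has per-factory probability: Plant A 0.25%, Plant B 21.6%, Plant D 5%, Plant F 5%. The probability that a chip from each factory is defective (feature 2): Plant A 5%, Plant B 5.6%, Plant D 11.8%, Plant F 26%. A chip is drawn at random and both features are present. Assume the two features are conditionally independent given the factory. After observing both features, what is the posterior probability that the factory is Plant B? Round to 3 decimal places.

Unnormalized posteriors (prior × likelihood):
  Plant A: 0.25 × 0.0025 × 0.05 = 0.00003125
  Plant B: 0.06 × 0.216 × 0.056 = 0.00072576
  Plant D: 0.51 × 0.05 × 0.118 = 0.003009
  Plant F: 0.18 × 0.05 × 0.26 = 0.00234
Normalizing constant = 0.00610601.
P(Plant B | evidence) = 0.00072576 / 0.00610601 ≈ 0.119.

0.119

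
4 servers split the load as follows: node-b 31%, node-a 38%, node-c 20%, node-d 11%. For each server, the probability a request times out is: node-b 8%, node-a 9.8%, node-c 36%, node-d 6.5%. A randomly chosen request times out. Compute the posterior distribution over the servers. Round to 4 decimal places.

Unnormalized posteriors (prior × likelihood):
  node-b: 0.31 × 0.08 = 0.0248
  node-a: 0.38 × 0.098 = 0.03724
  node-c: 0.2 × 0.36 = 0.072
  node-d: 0.11 × 0.065 = 0.00715
Sum = 0.14119.
P(node-b | timeout) = 0.0248/0.14119 ≈ 0.1756
P(node-a | timeout) = 0.03724/0.14119 ≈ 0.2638
P(node-c | timeout) = 0.072/0.14119 ≈ 0.5100
P(node-d | timeout) = 0.00715/0.14119 ≈ 0.0506

node-b 0.1756, node-a 0.2638, node-c 0.5100, node-d 0.0506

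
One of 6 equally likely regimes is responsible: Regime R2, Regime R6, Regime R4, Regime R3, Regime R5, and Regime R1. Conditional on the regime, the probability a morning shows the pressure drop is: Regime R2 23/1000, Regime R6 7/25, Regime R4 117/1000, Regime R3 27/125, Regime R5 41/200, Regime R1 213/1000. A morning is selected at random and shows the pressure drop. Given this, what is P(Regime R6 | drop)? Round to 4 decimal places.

0.2657

With a uniform prior (1/6 each), posterior ∝ likelihood:
  Regime R2: 0.023
  Regime R6: 0.28
  Regime R4: 0.117
  Regime R3: 0.216
  Regime R5: 0.205
  Regime R1: 0.213
Normalizing constant = 1.054.
P(Regime R6 | evidence) = 0.28 / 1.054 ≈ 0.2657.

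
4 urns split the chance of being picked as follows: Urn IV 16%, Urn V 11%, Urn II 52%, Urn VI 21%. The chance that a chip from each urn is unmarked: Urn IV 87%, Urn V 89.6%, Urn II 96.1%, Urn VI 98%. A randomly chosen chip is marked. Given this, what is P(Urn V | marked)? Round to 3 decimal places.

Taking complements, P(marked | each) = Urn IV 0.13, Urn V 0.104, Urn II 0.039, Urn VI 0.02.
By Bayes' rule, posterior ∝ prior × likelihood:
  Urn IV: 0.16 × 0.13 = 0.0208
  Urn V: 0.11 × 0.104 = 0.01144
  Urn II: 0.52 × 0.039 = 0.02028
  Urn VI: 0.21 × 0.02 = 0.0042
Total = 0.05672.
P(Urn V | evidence) = 0.01144 / 0.05672 ≈ 0.202.

0.202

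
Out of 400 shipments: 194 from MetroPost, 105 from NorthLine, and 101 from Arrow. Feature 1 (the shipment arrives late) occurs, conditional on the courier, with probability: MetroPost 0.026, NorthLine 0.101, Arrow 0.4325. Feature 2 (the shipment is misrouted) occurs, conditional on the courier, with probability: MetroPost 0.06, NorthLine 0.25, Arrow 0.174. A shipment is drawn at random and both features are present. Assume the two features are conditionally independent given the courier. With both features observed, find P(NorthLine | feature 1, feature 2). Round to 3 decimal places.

0.251

Unnormalized posteriors (prior × likelihood):
  MetroPost: 0.485 × 0.026 × 0.06 = 0.0007566
  NorthLine: 0.2625 × 0.101 × 0.25 = 0.006628125
  Arrow: 0.2525 × 0.4325 × 0.174 = 0.0190018875
Total = 0.0263866125.
P(NorthLine | evidence) = 0.006628125 / 0.0263866125 ≈ 0.251.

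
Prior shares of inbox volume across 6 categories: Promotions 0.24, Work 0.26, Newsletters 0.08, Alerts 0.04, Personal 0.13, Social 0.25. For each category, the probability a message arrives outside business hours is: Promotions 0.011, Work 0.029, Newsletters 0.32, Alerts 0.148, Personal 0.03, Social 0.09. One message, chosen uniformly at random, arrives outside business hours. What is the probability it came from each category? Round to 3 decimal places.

Promotions 0.039, Work 0.111, Newsletters 0.376, Alerts 0.087, Personal 0.057, Social 0.330

Prior × likelihood for each hypothesis:
  Promotions: 0.24 × 0.011 = 0.00264
  Work: 0.26 × 0.029 = 0.00754
  Newsletters: 0.08 × 0.32 = 0.0256
  Alerts: 0.04 × 0.148 = 0.00592
  Personal: 0.13 × 0.03 = 0.0039
  Social: 0.25 × 0.09 = 0.0225
Sum = 0.0681.
P(Promotions | off-hours) = 0.00264/0.0681 ≈ 0.039
P(Work | off-hours) = 0.00754/0.0681 ≈ 0.111
P(Newsletters | off-hours) = 0.0256/0.0681 ≈ 0.376
P(Alerts | off-hours) = 0.00592/0.0681 ≈ 0.087
P(Personal | off-hours) = 0.0039/0.0681 ≈ 0.057
P(Social | off-hours) = 0.0225/0.0681 ≈ 0.330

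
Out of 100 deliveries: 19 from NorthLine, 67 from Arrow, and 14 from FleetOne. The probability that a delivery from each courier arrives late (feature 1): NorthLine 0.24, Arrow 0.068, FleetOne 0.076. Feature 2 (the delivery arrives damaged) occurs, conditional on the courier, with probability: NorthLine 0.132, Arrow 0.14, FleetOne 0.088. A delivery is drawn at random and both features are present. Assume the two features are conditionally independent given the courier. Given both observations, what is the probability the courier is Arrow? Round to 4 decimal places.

Prior × likelihood for each hypothesis:
  NorthLine: 0.19 × 0.24 × 0.132 = 0.0060192
  Arrow: 0.67 × 0.068 × 0.14 = 0.0063784
  FleetOne: 0.14 × 0.076 × 0.088 = 0.00093632
Total = 0.01333392.
P(Arrow | evidence) = 0.0063784 / 0.01333392 ≈ 0.4784.

0.4784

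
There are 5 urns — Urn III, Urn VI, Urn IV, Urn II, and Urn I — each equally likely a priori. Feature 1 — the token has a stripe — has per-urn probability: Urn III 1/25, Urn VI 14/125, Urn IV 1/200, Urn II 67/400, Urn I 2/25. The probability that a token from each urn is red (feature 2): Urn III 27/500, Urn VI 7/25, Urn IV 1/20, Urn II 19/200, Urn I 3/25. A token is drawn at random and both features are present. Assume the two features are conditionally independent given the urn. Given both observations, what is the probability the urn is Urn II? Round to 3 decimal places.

0.268

With a uniform prior (1/5 each), posterior ∝ likelihood:
  Urn III: 0.04 × 0.054 = 0.00216
  Urn VI: 0.112 × 0.28 = 0.03136
  Urn IV: 0.005 × 0.05 = 0.00025
  Urn II: 0.1675 × 0.095 = 0.0159125
  Urn I: 0.08 × 0.12 = 0.0096
Sum = 0.0592825.
P(Urn II | evidence) = 0.0159125 / 0.0592825 ≈ 0.268.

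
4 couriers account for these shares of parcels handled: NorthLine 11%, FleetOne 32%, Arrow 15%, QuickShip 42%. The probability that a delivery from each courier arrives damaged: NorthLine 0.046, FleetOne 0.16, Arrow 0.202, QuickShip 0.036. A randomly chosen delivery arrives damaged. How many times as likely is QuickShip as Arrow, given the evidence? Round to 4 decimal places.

Compute prior × likelihood for every hypothesis:
  NorthLine: 0.11 × 0.046 = 0.00506
  FleetOne: 0.32 × 0.16 = 0.0512
  Arrow: 0.15 × 0.202 = 0.0303
  QuickShip: 0.42 × 0.036 = 0.01512
Normalizing constant = 0.10168.
The ratio is 0.01512 / 0.0303 (the normalizer cancels) = 0.4990.

0.4990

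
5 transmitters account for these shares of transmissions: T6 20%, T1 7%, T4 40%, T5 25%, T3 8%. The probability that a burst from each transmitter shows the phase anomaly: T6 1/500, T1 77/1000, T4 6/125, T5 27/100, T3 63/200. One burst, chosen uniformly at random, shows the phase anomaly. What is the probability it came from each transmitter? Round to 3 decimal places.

Prior × likelihood for each hypothesis:
  T6: 0.2 × 0.002 = 0.0004
  T1: 0.07 × 0.077 = 0.00539
  T4: 0.4 × 0.048 = 0.0192
  T5: 0.25 × 0.27 = 0.0675
  T3: 0.08 × 0.315 = 0.0252
Sum = 0.11769.
P(T6 | anomaly) = 0.0004/0.11769 ≈ 0.003
P(T1 | anomaly) = 0.00539/0.11769 ≈ 0.046
P(T4 | anomaly) = 0.0192/0.11769 ≈ 0.163
P(T5 | anomaly) = 0.0675/0.11769 ≈ 0.574
P(T3 | anomaly) = 0.0252/0.11769 ≈ 0.214

T6 0.003, T1 0.046, T4 0.163, T5 0.574, T3 0.214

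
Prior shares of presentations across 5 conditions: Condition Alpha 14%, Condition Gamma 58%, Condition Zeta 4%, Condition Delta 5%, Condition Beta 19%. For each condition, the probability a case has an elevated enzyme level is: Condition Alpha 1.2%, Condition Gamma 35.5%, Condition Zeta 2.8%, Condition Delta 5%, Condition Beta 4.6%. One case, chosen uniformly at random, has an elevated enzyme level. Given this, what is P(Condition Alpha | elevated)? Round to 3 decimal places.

0.008

By Bayes' rule, posterior ∝ prior × likelihood:
  Condition Alpha: 0.14 × 0.012 = 0.00168
  Condition Gamma: 0.58 × 0.355 = 0.2059
  Condition Zeta: 0.04 × 0.028 = 0.00112
  Condition Delta: 0.05 × 0.05 = 0.0025
  Condition Beta: 0.19 × 0.046 = 0.00874
Sum = 0.21994.
P(Condition Alpha | evidence) = 0.00168 / 0.21994 ≈ 0.008.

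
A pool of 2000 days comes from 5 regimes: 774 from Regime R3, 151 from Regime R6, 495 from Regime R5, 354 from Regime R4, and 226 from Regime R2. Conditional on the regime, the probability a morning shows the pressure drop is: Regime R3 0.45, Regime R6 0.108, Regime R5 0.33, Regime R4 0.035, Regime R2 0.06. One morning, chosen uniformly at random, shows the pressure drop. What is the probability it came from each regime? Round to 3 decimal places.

Compute prior × likelihood for every hypothesis:
  Regime R3: 0.387 × 0.45 = 0.17415
  Regime R6: 0.0755 × 0.108 = 0.008154
  Regime R5: 0.2475 × 0.33 = 0.081675
  Regime R4: 0.177 × 0.035 = 0.006195
  Regime R2: 0.113 × 0.06 = 0.00678
Total = 0.276954.
P(Regime R3 | drop) = 0.17415/0.276954 ≈ 0.629
P(Regime R6 | drop) = 0.008154/0.276954 ≈ 0.029
P(Regime R5 | drop) = 0.081675/0.276954 ≈ 0.295
P(Regime R4 | drop) = 0.006195/0.276954 ≈ 0.022
P(Regime R2 | drop) = 0.00678/0.276954 ≈ 0.024

Regime R3 0.629, Regime R6 0.029, Regime R5 0.295, Regime R4 0.022, Regime R2 0.024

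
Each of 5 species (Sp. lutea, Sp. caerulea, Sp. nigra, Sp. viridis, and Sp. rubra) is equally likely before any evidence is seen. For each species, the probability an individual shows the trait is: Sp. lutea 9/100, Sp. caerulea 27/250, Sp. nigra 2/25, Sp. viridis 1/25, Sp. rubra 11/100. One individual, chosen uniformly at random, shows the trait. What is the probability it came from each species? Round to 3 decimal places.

Since the prior is uniform, the posterior is proportional to the likelihood:
  Sp. lutea: 0.09
  Sp. caerulea: 0.108
  Sp. nigra: 0.08
  Sp. viridis: 0.04
  Sp. rubra: 0.11
Sum = 0.428.
P(Sp. lutea | trait) = 0.09/0.428 ≈ 0.210
P(Sp. caerulea | trait) = 0.108/0.428 ≈ 0.252
P(Sp. nigra | trait) = 0.08/0.428 ≈ 0.187
P(Sp. viridis | trait) = 0.04/0.428 ≈ 0.093
P(Sp. rubra | trait) = 0.11/0.428 ≈ 0.257
(Check: 0.210+0.252+0.187+0.093+0.257 = 0.999.)

Sp. lutea 0.210, Sp. caerulea 0.252, Sp. nigra 0.187, Sp. viridis 0.093, Sp. rubra 0.257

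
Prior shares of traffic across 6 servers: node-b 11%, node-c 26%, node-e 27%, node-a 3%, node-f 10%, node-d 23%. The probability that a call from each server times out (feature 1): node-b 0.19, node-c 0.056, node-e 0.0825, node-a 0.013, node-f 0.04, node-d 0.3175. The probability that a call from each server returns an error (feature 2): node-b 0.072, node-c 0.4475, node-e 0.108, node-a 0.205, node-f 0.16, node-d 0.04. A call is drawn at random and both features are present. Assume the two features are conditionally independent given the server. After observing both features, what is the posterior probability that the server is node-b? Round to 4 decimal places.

0.1070

Compute prior × likelihood for every hypothesis:
  node-b: 0.11 × 0.19 × 0.072 = 0.0015048
  node-c: 0.26 × 0.056 × 0.4475 = 0.0065156
  node-e: 0.27 × 0.0825 × 0.108 = 0.0024057
  node-a: 0.03 × 0.013 × 0.205 = 0.00007995
  node-f: 0.1 × 0.04 × 0.16 = 0.00064
  node-d: 0.23 × 0.3175 × 0.04 = 0.002921
Total = 0.01406705.
P(node-b | evidence) = 0.0015048 / 0.01406705 ≈ 0.1070.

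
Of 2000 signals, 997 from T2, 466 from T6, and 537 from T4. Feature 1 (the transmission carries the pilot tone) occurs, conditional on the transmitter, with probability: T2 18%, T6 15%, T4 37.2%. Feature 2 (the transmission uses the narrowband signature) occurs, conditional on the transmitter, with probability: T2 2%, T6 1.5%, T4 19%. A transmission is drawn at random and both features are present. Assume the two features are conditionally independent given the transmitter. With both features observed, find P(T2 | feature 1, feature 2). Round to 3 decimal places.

0.084

Unnormalized posteriors (prior × likelihood):
  T2: 0.4985 × 0.18 × 0.02 = 0.0017946
  T6: 0.233 × 0.15 × 0.015 = 0.00052425
  T4: 0.2685 × 0.372 × 0.19 = 0.01897758
Total = 0.02129643.
P(T2 | evidence) = 0.0017946 / 0.02129643 ≈ 0.084.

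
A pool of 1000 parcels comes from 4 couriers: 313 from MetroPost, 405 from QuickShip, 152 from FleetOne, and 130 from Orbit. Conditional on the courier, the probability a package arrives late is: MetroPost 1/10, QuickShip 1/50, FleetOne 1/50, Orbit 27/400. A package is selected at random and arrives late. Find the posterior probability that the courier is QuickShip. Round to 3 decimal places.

0.158

Unnormalized posteriors (prior × likelihood):
  MetroPost: 0.313 × 0.1 = 0.0313
  QuickShip: 0.405 × 0.02 = 0.0081
  FleetOne: 0.152 × 0.02 = 0.00304
  Orbit: 0.13 × 0.0675 = 0.008775
Sum = 0.051215.
P(QuickShip | evidence) = 0.0081 / 0.051215 ≈ 0.158.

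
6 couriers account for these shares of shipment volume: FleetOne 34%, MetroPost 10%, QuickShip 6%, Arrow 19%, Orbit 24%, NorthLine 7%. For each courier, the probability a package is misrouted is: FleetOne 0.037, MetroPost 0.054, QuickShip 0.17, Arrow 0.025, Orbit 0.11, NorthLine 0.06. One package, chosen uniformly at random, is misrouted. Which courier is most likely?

By Bayes' rule, posterior ∝ prior × likelihood:
  FleetOne: 0.34 × 0.037 = 0.01258
  MetroPost: 0.1 × 0.054 = 0.0054
  QuickShip: 0.06 × 0.17 = 0.0102
  Arrow: 0.19 × 0.025 = 0.00475
  Orbit: 0.24 × 0.11 = 0.0264
  NorthLine: 0.07 × 0.06 = 0.0042
Total = 0.06353.
Largest term belongs to Orbit, so Orbit is most probable.

Orbit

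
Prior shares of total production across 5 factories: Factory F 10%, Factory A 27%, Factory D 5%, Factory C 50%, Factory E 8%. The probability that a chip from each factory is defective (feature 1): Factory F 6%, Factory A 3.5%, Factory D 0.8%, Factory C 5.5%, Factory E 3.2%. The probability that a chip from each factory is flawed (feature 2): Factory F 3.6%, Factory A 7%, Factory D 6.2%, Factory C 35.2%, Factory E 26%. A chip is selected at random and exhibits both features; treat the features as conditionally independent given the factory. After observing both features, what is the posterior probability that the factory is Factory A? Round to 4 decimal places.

Compute prior × likelihood for every hypothesis:
  Factory F: 0.1 × 0.06 × 0.036 = 0.000216
  Factory A: 0.27 × 0.035 × 0.07 = 0.0006615
  Factory D: 0.05 × 0.008 × 0.062 = 0.0000248
  Factory C: 0.5 × 0.055 × 0.352 = 0.00968
  Factory E: 0.08 × 0.032 × 0.26 = 0.0006656
Sum = 0.0112479.
P(Factory A | evidence) = 0.0006615 / 0.0112479 ≈ 0.0588.

0.0588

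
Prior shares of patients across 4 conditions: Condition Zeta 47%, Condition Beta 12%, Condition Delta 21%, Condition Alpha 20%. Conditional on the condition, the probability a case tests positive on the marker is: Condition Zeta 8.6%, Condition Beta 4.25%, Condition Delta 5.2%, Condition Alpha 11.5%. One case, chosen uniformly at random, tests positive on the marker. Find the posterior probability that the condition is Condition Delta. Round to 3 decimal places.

By Bayes' rule, posterior ∝ prior × likelihood:
  Condition Zeta: 0.47 × 0.086 = 0.04042
  Condition Beta: 0.12 × 0.0425 = 0.0051
  Condition Delta: 0.21 × 0.052 = 0.01092
  Condition Alpha: 0.2 × 0.115 = 0.023
Sum = 0.07944.
P(Condition Delta | evidence) = 0.01092 / 0.07944 ≈ 0.137.

0.137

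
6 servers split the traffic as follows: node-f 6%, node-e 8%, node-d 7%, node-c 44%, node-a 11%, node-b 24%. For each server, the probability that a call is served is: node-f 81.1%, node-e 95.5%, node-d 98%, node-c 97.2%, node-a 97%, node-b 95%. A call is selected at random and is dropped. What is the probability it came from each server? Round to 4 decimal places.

node-f 0.2580, node-e 0.0819, node-d 0.0318, node-c 0.2803, node-a 0.0751, node-b 0.2730

Taking complements, P(dropped | each) = node-f 0.189, node-e 0.045, node-d 0.02, node-c 0.028, node-a 0.03, node-b 0.05.
Compute prior × likelihood for every hypothesis:
  node-f: 0.06 × 0.189 = 0.01134
  node-e: 0.08 × 0.045 = 0.0036
  node-d: 0.07 × 0.02 = 0.0014
  node-c: 0.44 × 0.028 = 0.01232
  node-a: 0.11 × 0.03 = 0.0033
  node-b: 0.24 × 0.05 = 0.012
Sum = 0.04396.
P(node-f | dropped) = 0.01134/0.04396 ≈ 0.2580
P(node-e | dropped) = 0.0036/0.04396 ≈ 0.0819
P(node-d | dropped) = 0.0014/0.04396 ≈ 0.0318
P(node-c | dropped) = 0.01232/0.04396 ≈ 0.2803
P(node-a | dropped) = 0.0033/0.04396 ≈ 0.0751
P(node-b | dropped) = 0.012/0.04396 ≈ 0.2730
(Check: 0.2580+0.0819+0.0318+0.2803+0.0751+0.2730 = 1.0001.)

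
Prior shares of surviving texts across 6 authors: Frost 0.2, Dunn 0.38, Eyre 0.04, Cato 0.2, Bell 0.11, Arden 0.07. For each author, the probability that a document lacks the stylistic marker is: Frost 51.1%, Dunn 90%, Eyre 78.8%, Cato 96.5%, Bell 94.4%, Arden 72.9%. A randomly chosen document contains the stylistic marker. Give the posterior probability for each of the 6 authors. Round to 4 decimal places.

Frost 0.5544, Dunn 0.2154, Eyre 0.0481, Cato 0.0397, Bell 0.0349, Arden 0.1075

Taking complements, P(marker | each) = Frost 0.489, Dunn 0.1, Eyre 0.212, Cato 0.035, Bell 0.056, Arden 0.271.
Prior × likelihood for each hypothesis:
  Frost: 0.2 × 0.489 = 0.0978
  Dunn: 0.38 × 0.1 = 0.038
  Eyre: 0.04 × 0.212 = 0.00848
  Cato: 0.2 × 0.035 = 0.007
  Bell: 0.11 × 0.056 = 0.00616
  Arden: 0.07 × 0.271 = 0.01897
Sum = 0.17641.
P(Frost | marker) = 0.0978/0.17641 ≈ 0.5544
P(Dunn | marker) = 0.038/0.17641 ≈ 0.2154
P(Eyre | marker) = 0.00848/0.17641 ≈ 0.0481
P(Cato | marker) = 0.007/0.17641 ≈ 0.0397
P(Bell | marker) = 0.00616/0.17641 ≈ 0.0349
P(Arden | marker) = 0.01897/0.17641 ≈ 0.1075
(Check: 0.5544+0.2154+0.0481+0.0397+0.0349+0.1075 = 1.0000.)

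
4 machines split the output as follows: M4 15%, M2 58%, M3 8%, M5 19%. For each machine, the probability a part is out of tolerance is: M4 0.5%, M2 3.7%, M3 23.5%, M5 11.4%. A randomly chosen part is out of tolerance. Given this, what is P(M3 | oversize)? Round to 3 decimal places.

0.300

By Bayes' rule, posterior ∝ prior × likelihood:
  M4: 0.15 × 0.005 = 0.00075
  M2: 0.58 × 0.037 = 0.02146
  M3: 0.08 × 0.235 = 0.0188
  M5: 0.19 × 0.114 = 0.02166
Sum = 0.06267.
P(M3 | evidence) = 0.0188 / 0.06267 ≈ 0.300.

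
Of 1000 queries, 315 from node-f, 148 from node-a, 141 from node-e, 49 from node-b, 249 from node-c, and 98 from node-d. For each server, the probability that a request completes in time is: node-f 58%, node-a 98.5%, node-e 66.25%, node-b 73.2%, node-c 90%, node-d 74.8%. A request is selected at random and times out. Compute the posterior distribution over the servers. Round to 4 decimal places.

Taking complements, P(timeout | each) = node-f 0.42, node-a 0.015, node-e 0.3375, node-b 0.268, node-c 0.1, node-d 0.252.
Unnormalized posteriors (prior × likelihood):
  node-f: 0.315 × 0.42 = 0.1323
  node-a: 0.148 × 0.015 = 0.00222
  node-e: 0.141 × 0.3375 = 0.0475875
  node-b: 0.049 × 0.268 = 0.013132
  node-c: 0.249 × 0.1 = 0.0249
  node-d: 0.098 × 0.252 = 0.024696
Normalizing constant = 0.2448355.
P(node-f | timeout) = 0.1323/0.2448355 ≈ 0.5404
P(node-a | timeout) = 0.00222/0.2448355 ≈ 0.0091
P(node-e | timeout) = 0.0475875/0.2448355 ≈ 0.1944
P(node-b | timeout) = 0.013132/0.2448355 ≈ 0.0536
P(node-c | timeout) = 0.0249/0.2448355 ≈ 0.1017
P(node-d | timeout) = 0.024696/0.2448355 ≈ 0.1009

node-f 0.5404, node-a 0.0091, node-e 0.1944, node-b 0.0536, node-c 0.1017, node-d 0.1009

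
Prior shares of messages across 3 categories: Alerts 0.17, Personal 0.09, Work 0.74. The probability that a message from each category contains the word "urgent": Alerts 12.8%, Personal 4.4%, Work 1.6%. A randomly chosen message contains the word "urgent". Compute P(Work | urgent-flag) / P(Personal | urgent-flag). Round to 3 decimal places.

Unnormalized posteriors (prior × likelihood):
  Alerts: 0.17 × 0.128 = 0.02176
  Personal: 0.09 × 0.044 = 0.00396
  Work: 0.74 × 0.016 = 0.01184
Sum = 0.03756.
The ratio is 0.01184 / 0.00396 (the normalizer cancels) = 2.990.

2.990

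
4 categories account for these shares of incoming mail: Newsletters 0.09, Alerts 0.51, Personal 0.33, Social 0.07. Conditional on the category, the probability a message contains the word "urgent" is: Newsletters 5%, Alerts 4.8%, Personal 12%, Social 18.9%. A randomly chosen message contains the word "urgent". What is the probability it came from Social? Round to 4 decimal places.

Unnormalized posteriors (prior × likelihood):
  Newsletters: 0.09 × 0.05 = 0.0045
  Alerts: 0.51 × 0.048 = 0.02448
  Personal: 0.33 × 0.12 = 0.0396
  Social: 0.07 × 0.189 = 0.01323
Sum = 0.08181.
P(Social | evidence) = 0.01323 / 0.08181 ≈ 0.1617.

0.1617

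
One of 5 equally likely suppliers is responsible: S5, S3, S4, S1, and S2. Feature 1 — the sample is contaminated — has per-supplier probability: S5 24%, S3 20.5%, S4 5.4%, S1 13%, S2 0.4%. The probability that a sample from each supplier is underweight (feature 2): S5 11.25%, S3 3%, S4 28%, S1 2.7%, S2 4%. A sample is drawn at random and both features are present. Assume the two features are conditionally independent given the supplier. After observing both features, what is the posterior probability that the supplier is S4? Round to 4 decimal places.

0.2911

With a uniform prior (1/5 each), posterior ∝ likelihood:
  S5: 0.24 × 0.1125 = 0.027
  S3: 0.205 × 0.03 = 0.00615
  S4: 0.054 × 0.28 = 0.01512
  S1: 0.13 × 0.027 = 0.00351
  S2: 0.004 × 0.04 = 0.00016
Total = 0.05194.
P(S4 | evidence) = 0.01512 / 0.05194 ≈ 0.2911.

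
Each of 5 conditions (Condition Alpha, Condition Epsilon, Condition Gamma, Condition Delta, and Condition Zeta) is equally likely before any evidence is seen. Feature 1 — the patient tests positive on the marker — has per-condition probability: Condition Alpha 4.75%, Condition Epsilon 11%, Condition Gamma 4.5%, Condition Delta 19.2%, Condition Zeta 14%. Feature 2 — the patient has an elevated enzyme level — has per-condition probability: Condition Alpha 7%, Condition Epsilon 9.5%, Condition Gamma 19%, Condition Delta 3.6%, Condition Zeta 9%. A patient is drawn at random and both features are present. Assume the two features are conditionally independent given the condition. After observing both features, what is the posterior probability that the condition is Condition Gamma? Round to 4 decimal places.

With a uniform prior (1/5 each), posterior ∝ likelihood:
  Condition Alpha: 0.0475 × 0.07 = 0.003325
  Condition Epsilon: 0.11 × 0.095 = 0.01045
  Condition Gamma: 0.045 × 0.19 = 0.00855
  Condition Delta: 0.192 × 0.036 = 0.006912
  Condition Zeta: 0.14 × 0.09 = 0.0126
Normalizing constant = 0.041837.
P(Condition Gamma | evidence) = 0.00855 / 0.041837 ≈ 0.2044.

0.2044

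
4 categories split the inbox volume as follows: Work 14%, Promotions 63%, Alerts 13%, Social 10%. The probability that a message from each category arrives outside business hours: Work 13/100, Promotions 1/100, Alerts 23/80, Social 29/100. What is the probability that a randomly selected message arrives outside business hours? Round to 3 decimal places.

0.091

Unnormalized posteriors (prior × likelihood):
  Work: 0.14 × 0.13 = 0.0182
  Promotions: 0.63 × 0.01 = 0.0063
  Alerts: 0.13 × 0.2875 = 0.037375
  Social: 0.1 × 0.29 = 0.029
P(off-hours) = 0.0182 + 0.0063 + 0.037375 + 0.029 = 0.090875 → 0.091.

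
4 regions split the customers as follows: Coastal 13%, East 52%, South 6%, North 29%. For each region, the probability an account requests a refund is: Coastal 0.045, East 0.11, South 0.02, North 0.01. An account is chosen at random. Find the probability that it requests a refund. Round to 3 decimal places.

0.067

Unnormalized posteriors (prior × likelihood):
  Coastal: 0.13 × 0.045 = 0.00585
  East: 0.52 × 0.11 = 0.0572
  South: 0.06 × 0.02 = 0.0012
  North: 0.29 × 0.01 = 0.0029
P(refund) = 0.00585 + 0.0572 + 0.0012 + 0.0029 = 0.06715 → 0.067.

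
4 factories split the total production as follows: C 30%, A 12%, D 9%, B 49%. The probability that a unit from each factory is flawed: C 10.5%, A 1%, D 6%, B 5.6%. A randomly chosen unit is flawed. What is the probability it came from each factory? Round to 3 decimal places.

C 0.481, A 0.018, D 0.082, B 0.419

Prior × likelihood for each hypothesis:
  C: 0.3 × 0.105 = 0.0315
  A: 0.12 × 0.01 = 0.0012
  D: 0.09 × 0.06 = 0.0054
  B: 0.49 × 0.056 = 0.02744
Sum = 0.06554.
P(C | flawed) = 0.0315/0.06554 ≈ 0.481
P(A | flawed) = 0.0012/0.06554 ≈ 0.018
P(D | flawed) = 0.0054/0.06554 ≈ 0.082
P(B | flawed) = 0.02744/0.06554 ≈ 0.419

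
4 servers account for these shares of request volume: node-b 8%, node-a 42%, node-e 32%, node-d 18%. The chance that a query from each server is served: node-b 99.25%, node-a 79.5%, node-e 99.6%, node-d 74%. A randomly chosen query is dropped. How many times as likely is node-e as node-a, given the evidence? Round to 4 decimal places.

Taking complements, P(dropped | each) = node-b 0.0075, node-a 0.205, node-e 0.004, node-d 0.26.
Compute prior × likelihood for every hypothesis:
  node-b: 0.08 × 0.0075 = 0.0006
  node-a: 0.42 × 0.205 = 0.0861
  node-e: 0.32 × 0.004 = 0.00128
  node-d: 0.18 × 0.26 = 0.0468
Normalizing constant = 0.13478.
The ratio is 0.00128 / 0.0861 (the normalizer cancels) = 0.0149.

0.0149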